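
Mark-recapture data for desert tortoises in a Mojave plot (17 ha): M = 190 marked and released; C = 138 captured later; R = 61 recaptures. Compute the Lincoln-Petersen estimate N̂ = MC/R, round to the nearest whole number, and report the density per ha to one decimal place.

density ≈ 25.3 desert tortoises per ha

N̂ = 190·138/61 = 26220/61 ≈ 429.8 → 430
Density = N̂ / area = 430 / 17 ≈ 25.29 → 25.3 per ha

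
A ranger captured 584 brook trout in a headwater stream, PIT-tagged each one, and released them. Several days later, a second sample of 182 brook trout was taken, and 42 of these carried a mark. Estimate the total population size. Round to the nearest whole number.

N = (584 × 182) / 42 = 106288 / 42 ≈ 2530.7 → 2531

N ≈ 2531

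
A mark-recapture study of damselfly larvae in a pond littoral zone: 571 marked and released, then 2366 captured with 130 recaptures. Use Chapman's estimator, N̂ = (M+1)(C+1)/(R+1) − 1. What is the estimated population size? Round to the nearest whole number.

N ≈ 10,334

N̂ = (571+1)(2366+1)/(130+1) − 1 = 572·2367/131 − 1
= 1353924/131 − 1 ≈ 10335.3 − 1 ≈ 10334.3 → 10334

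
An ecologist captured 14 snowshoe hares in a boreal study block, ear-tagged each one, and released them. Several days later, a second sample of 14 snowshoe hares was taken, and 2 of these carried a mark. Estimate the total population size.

N = 98

N = (14 × 14) / 2 = 196 / 2 = 98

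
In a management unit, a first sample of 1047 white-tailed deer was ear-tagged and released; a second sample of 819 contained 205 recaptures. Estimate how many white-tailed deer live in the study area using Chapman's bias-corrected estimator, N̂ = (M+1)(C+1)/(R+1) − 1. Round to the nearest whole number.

N ≈ 4171

N̂ = (1047+1)(819+1)/(205+1) − 1 = 1048·820/206 − 1
= 859360/206 − 1 ≈ 4171.7 − 1 ≈ 4170.7 → 4171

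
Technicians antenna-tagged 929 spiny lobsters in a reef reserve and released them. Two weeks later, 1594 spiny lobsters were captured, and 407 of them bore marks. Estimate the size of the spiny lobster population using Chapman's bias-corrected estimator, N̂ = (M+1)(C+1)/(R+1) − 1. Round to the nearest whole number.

N ≈ 3635

N̂ = (929+1)(1594+1)/(407+1) − 1 = 930·1595/408 − 1
= 1483350/408 − 1 ≈ 3635.7 − 1 ≈ 3634.7 → 3635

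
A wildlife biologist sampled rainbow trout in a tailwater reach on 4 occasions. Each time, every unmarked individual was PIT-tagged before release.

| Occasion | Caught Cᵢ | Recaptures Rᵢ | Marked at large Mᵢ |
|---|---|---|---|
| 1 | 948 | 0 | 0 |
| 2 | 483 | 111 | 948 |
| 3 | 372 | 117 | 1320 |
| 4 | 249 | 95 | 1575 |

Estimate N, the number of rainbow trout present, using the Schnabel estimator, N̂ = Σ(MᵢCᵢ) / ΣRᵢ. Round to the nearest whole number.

N ≈ 4152

Σ MᵢCᵢ = 0·948 + 948·483 + 1320·372 + 1575·249 = 0 + 457884 + 491040 + 392175 = 1341099
Σ Rᵢ = 0 + 111 + 117 + 95 = 323
N̂ = 1341099 / 323 ≈ 4152.0 → 4152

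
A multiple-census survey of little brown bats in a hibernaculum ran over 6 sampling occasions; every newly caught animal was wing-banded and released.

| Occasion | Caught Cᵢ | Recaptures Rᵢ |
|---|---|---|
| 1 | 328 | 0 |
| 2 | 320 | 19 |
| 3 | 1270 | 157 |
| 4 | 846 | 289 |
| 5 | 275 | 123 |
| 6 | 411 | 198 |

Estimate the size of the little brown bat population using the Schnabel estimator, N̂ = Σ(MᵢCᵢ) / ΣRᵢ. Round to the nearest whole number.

N ≈ 5111

Marked at large before each occasion: Mᵢ = Σⱼ<ᵢ (Cⱼ − Rⱼ) → M1=0, M2=328, M3=629, M4=1742, M5=2299, M6=2451
Σ MᵢCᵢ = 0·328 + 328·320 + 629·1270 + 1742·846 + 2299·275 + 2451·411 = 0 + 104960 + 798830 + 1473732 + 632225 + 1007361 = 4017108
Σ Rᵢ = 0 + 19 + 157 + 289 + 123 + 198 = 786
N̂ = 4017108 / 786 ≈ 5110.8 → 5111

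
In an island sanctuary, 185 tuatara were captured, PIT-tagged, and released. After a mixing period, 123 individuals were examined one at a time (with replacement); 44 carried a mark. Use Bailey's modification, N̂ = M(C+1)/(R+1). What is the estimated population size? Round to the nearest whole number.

N ≈ 510

N̂ = 185·(123+1)/(44+1) = 185·124/45 = 22940/45 ≈ 509.8 → 510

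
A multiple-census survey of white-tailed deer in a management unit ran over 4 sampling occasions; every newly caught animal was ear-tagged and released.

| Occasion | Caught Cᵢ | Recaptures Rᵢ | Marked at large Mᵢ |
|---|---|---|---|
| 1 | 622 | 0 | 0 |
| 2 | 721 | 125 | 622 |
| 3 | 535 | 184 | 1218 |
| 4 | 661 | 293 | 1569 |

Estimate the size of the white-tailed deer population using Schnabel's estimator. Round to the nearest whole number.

N ≈ 3550

Σ MᵢCᵢ = 0·622 + 622·721 + 1218·535 + 1569·661 = 0 + 448462 + 651630 + 1037109 = 2137201
Σ Rᵢ = 0 + 125 + 184 + 293 = 602
N̂ = 2137201 / 602 ≈ 3550.2 → 3550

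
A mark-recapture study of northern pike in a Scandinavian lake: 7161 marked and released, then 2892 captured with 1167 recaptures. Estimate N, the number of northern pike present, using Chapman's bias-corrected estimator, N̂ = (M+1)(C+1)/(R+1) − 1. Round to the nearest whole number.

N ≈ 17,738

N̂ = (7161+1)(2892+1)/(1167+1) − 1 = 7162·2893/1168 − 1
= 20719666/1168 − 1 ≈ 17739.4 − 1 ≈ 17738.4 → 17738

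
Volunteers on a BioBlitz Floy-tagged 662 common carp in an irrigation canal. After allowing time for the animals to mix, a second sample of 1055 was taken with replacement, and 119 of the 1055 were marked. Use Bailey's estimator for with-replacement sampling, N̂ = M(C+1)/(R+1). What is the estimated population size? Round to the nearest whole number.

N ≈ 5826

N̂ = 662·(1055+1)/(119+1) = 662·1056/120 = 699072/120 ≈ 5825.6 → 5826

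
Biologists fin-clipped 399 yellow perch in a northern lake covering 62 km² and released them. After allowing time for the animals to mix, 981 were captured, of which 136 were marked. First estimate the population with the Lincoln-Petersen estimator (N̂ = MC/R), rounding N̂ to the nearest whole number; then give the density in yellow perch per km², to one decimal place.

N̂ = 399·981/136 = 391419/136 ≈ 2878.1 → 2878
Density = N̂ / area = 2878 / 62 ≈ 46.42 → 46.4 per km²

density ≈ 46.4 yellow perch per km²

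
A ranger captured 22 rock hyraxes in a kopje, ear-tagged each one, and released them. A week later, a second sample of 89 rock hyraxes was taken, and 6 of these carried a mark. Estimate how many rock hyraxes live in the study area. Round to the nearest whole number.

N ≈ 326

Lincoln-Petersen assumes M/N = R/C, so N = M·C / R.
N = (22 × 89) / 6 = 1958 / 6 ≈ 326.3 → 326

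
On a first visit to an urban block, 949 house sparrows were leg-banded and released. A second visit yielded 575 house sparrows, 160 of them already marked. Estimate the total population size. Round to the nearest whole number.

N ≈ 3410

If marked individuals mix randomly, R/C ≈ M/N, giving N ≈ M·C/R.
N = (949 × 575) / 160 = 545675 / 160 ≈ 3410.47 → 3410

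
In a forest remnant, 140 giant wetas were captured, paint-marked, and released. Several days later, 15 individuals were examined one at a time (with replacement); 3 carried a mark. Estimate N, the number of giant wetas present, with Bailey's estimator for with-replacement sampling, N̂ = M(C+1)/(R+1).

N̂ = 140·(15+1)/(3+1) = 140·16/4 = 2240/4 = 560

N = 560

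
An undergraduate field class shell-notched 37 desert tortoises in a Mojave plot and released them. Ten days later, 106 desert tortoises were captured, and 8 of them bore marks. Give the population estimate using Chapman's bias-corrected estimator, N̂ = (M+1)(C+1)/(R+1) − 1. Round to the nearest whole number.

N ≈ 451

N̂ = (37+1)(106+1)/(8+1) − 1 = 38·107/9 − 1
= 4066/9 − 1 ≈ 451.8 − 1 ≈ 450.8 → 451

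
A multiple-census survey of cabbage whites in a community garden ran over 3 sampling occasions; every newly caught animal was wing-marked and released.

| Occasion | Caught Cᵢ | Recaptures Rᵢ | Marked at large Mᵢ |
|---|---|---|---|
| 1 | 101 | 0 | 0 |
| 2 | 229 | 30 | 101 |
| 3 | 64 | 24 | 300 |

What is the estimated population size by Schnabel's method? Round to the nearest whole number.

N ≈ 784

Σ MᵢCᵢ = 0·101 + 101·229 + 300·64 = 0 + 23129 + 19200 = 42329
Σ Rᵢ = 0 + 30 + 24 = 54
N̂ = 42329 / 54 ≈ 783.9 → 784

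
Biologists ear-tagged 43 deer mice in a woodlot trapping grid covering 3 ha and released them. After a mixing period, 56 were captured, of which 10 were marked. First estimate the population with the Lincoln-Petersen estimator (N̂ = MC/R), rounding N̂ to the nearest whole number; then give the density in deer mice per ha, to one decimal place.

density ≈ 80.3 deer mice per ha

N̂ = 43·56/10 = 2408/10 ≈ 240.8 → 241
Density = N̂ / area = 241 / 3 ≈ 80.33 → 80.3 per ha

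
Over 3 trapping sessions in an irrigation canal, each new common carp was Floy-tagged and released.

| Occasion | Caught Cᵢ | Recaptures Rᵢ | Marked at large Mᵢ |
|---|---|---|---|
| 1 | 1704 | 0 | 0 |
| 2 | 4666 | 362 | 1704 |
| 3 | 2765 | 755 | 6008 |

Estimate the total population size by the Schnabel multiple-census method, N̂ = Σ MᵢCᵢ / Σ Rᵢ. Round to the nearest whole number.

N ≈ 21,990

Σ MᵢCᵢ = 0·1704 + 1704·4666 + 6008·2765 = 0 + 7950864 + 16612120 = 24562984
Σ Rᵢ = 0 + 362 + 755 = 1117
N̂ = 24562984 / 1117 ≈ 21990.1 → 21990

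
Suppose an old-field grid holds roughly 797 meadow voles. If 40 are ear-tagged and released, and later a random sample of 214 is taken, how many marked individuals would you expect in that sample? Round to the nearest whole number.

The marked fraction of the population is 40/797, so in a sample of 214 expect C·(M/N) marked.
E[R] = 40 × 214 / 797 = 8560 / 797 ≈ 10.7 → 11

expected recaptures ≈ 11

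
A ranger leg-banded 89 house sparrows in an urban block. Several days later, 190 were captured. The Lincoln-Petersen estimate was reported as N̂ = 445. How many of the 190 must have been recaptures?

R = 38

From N = M·C/R: R = M·C / N = 89·190 / 445 = 16910 / 445 = 38.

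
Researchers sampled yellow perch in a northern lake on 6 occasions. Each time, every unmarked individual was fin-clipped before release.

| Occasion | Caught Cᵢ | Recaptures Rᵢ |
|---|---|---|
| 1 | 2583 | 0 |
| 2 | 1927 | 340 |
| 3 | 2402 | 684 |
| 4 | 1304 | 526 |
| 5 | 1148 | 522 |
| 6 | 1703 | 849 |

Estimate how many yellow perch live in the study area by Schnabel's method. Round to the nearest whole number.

N ≈ 14,633

Marked at large before each occasion: Mᵢ = Σⱼ<ᵢ (Cⱼ − Rⱼ) → M1=0, M2=2583, M3=4170, M4=5888, M5=6666, M6=7292
Σ MᵢCᵢ = 0·2583 + 2583·1927 + 4170·2402 + 5888·1304 + 6666·1148 + 7292·1703 = 0 + 4977441 + 10016340 + 7677952 + 7652568 + 12418276 = 42742577
Σ Rᵢ = 0 + 340 + 684 + 526 + 522 + 849 = 2921
N̂ = 42742577 / 2921 ≈ 14632.9 → 14633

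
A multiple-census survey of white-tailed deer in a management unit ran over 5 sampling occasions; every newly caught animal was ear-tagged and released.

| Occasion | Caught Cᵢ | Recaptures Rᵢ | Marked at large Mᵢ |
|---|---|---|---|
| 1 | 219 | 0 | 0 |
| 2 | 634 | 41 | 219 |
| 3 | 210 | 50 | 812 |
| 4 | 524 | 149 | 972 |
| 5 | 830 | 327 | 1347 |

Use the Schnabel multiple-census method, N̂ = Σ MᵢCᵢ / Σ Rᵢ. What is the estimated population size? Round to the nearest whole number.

Σ MᵢCᵢ = 0·219 + 219·634 + 812·210 + 972·524 + 1347·830 = 0 + 138846 + 170520 + 509328 + 1118010 = 1936704
Σ Rᵢ = 0 + 41 + 50 + 149 + 327 = 567
N̂ = 1936704 / 567 ≈ 3415.7 → 3416

N ≈ 3416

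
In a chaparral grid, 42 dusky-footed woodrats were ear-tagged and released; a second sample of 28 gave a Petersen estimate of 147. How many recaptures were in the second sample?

From N = M·C/R: R = M·C / N = 42·28 / 147 = 1176 / 147 = 8.

R = 8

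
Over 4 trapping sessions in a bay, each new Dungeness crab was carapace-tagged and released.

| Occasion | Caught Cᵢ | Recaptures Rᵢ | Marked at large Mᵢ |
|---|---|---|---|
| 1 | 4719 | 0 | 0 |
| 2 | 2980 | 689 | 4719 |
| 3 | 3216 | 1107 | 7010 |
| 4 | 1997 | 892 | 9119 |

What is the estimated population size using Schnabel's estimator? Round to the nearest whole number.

Σ MᵢCᵢ = 0·4719 + 4719·2980 + 7010·3216 + 9119·1997 = 0 + 14062620 + 22544160 + 18210643 = 54817423
Σ Rᵢ = 0 + 689 + 1107 + 892 = 2688
N̂ = 54817423 / 2688 ≈ 20393.4 → 20393

N ≈ 20,393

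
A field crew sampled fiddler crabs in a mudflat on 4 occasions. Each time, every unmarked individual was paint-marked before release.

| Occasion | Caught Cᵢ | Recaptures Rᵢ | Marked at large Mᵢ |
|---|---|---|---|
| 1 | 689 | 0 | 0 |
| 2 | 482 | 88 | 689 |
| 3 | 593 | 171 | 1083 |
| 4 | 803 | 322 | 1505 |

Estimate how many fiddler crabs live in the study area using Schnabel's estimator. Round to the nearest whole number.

N ≈ 3757

Σ MᵢCᵢ = 0·689 + 689·482 + 1083·593 + 1505·803 = 0 + 332098 + 642219 + 1208515 = 2182832
Σ Rᵢ = 0 + 88 + 171 + 322 = 581
N̂ = 2182832 / 581 ≈ 3757.0 → 3757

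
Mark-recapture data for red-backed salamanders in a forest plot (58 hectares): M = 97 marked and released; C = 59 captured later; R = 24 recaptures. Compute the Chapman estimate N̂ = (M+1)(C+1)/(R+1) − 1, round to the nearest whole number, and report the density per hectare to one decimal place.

density ≈ 4.0 red-backed salamanders per hectare

N̂ = 98·60/25 − 1 = 5880/25 − 1 ≈ 234.2 → 234
Density = N̂ / area = 234 / 58 ≈ 4.03 → 4.0 per hectare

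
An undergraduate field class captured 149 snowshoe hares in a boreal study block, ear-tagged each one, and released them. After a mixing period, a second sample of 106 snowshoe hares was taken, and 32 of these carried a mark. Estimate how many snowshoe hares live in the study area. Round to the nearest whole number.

If marked individuals mix randomly, R/C ≈ M/N, giving N ≈ M·C/R.
N = (149 × 106) / 32 = 15794 / 32 ≈ 493.6 → 494

N ≈ 494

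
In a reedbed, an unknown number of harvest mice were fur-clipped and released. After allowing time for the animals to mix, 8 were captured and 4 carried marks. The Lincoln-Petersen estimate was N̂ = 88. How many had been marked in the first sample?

M = 44

From N = M·C/R: M = N·R / C = 88·4 / 8 = 352 / 8 = 44.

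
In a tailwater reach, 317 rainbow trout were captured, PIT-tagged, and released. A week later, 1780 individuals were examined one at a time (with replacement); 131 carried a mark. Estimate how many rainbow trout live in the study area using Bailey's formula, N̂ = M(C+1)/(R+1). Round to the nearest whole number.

N ≈ 4277

N̂ = 317·(1780+1)/(131+1) = 317·1781/132 = 564577/132 ≈ 4277.1 → 4277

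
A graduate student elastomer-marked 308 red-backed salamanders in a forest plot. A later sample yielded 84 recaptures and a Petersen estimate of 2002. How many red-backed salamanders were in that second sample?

From N = M·C/R: C = N·R / M = 2002·84 / 308 = 168168 / 308 = 546.

C = 546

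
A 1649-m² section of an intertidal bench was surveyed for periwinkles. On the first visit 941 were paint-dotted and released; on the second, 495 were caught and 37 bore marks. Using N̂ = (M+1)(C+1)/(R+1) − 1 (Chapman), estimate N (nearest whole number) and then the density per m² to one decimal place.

N̂ = 942·496/38 − 1 = 467232/38 − 1 ≈ 12294.6 → 12295
Density = N̂ / area = 12295 / 1649 ≈ 7.46 → 7.5 per m²

density ≈ 7.5 periwinkles per m²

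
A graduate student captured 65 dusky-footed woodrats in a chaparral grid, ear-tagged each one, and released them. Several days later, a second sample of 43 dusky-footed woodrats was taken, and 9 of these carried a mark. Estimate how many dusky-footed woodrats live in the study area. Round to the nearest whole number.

N ≈ 311

The marked fraction in the recapture sample should equal the marked fraction in the population: 9/43 = 65/N.
N = (65 × 43) / 9 = 2795 / 9 ≈ 310.6 → 311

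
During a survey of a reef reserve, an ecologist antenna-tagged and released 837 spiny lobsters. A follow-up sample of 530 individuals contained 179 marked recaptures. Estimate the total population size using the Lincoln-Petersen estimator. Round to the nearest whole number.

N ≈ 2478

N = (837 × 530) / 179 = 443610 / 179 ≈ 2478.3 → 2478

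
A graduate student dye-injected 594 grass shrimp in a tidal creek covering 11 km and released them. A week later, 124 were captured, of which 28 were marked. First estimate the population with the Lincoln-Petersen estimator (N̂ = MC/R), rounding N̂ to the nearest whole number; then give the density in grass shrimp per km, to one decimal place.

density ≈ 239.2 grass shrimp per km

N̂ = 594·124/28 = 73656/28 ≈ 2630.6 → 2631
Density = N̂ / area = 2631 / 11 ≈ 239.18 → 239.2 per km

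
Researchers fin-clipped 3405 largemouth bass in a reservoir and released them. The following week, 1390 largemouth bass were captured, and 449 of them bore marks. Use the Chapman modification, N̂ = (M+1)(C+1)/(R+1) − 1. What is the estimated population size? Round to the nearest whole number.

N ≈ 10,527

N̂ = (3405+1)(1390+1)/(449+1) − 1 = 3406·1391/450 − 1
= 4737746/450 − 1 ≈ 10528.3 − 1 ≈ 10527.3 → 10527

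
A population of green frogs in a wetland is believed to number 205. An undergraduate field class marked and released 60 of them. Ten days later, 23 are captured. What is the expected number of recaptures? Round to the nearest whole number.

expected recaptures ≈ 7

The marked fraction of the population is 60/205, so in a sample of 23 expect C·(M/N) marked.
E[R] = 60 × 23 / 205 = 1380 / 205 ≈ 6.7 → 7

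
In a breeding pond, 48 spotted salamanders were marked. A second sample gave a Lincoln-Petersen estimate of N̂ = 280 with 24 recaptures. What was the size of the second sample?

C = 140

From N = M·C/R: C = N·R / M = 280·24 / 48 = 6720 / 48 = 140.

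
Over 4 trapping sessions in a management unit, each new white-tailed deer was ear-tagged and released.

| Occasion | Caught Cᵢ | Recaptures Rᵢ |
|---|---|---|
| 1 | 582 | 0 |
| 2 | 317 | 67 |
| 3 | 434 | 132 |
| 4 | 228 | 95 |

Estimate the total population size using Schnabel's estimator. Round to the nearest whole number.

N ≈ 2735

Marked at large before each occasion: Mᵢ = Σⱼ<ᵢ (Cⱼ − Rⱼ) → M1=0, M2=582, M3=832, M4=1134
Σ MᵢCᵢ = 0·582 + 582·317 + 832·434 + 1134·228 = 0 + 184494 + 361088 + 258552 = 804134
Σ Rᵢ = 0 + 67 + 132 + 95 = 294
N̂ = 804134 / 294 ≈ 2735.1 → 2735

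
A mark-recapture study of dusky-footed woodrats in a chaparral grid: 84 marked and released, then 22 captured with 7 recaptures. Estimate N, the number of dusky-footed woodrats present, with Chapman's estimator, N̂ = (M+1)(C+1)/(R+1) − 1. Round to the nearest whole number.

N ≈ 243

N̂ = (84+1)(22+1)/(7+1) − 1 = 85·23/8 − 1
= 1955/8 − 1 ≈ 244.4 − 1 ≈ 243.4 → 243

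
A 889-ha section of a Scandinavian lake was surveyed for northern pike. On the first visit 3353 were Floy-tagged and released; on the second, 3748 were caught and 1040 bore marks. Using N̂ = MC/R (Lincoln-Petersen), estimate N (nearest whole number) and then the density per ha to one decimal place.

density ≈ 13.6 northern pike per ha

N̂ = 3353·3748/1040 = 12567044/1040 ≈ 12083.7 → 12084
Density = N̂ / area = 12084 / 889 ≈ 13.59 → 13.6 per ha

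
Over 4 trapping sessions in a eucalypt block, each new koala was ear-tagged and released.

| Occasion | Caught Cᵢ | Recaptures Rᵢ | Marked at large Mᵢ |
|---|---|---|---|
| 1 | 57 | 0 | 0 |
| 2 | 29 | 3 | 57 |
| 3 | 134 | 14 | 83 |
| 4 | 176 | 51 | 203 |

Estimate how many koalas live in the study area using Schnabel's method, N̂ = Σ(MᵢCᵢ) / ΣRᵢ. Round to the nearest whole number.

N ≈ 713

Σ MᵢCᵢ = 0·57 + 57·29 + 83·134 + 203·176 = 0 + 1653 + 11122 + 35728 = 48503
Σ Rᵢ = 0 + 3 + 14 + 51 = 68
N̂ = 48503 / 68 ≈ 713.3 → 713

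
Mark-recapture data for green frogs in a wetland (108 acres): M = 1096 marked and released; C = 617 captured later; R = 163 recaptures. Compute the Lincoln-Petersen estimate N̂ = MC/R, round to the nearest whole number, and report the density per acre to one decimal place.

N̂ = 1096·617/163 = 676232/163 ≈ 4148.7 → 4149
Density = N̂ / area = 4149 / 108 ≈ 38.42 → 38.4 per acre

density ≈ 38.4 green frogs per acre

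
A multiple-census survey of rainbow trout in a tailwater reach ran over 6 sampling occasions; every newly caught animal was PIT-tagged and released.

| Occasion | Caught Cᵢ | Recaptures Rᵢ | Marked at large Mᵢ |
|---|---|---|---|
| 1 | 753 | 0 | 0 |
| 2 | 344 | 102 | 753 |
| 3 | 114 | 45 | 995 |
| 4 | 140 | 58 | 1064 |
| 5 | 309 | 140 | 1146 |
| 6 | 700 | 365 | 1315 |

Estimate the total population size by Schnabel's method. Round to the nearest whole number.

Σ MᵢCᵢ = 0·753 + 753·344 + 995·114 + 1064·140 + 1146·309 + 1315·700 = 0 + 259032 + 113430 + 148960 + 354114 + 920500 = 1796036
Σ Rᵢ = 0 + 102 + 45 + 58 + 140 + 365 = 710
N̂ = 1796036 / 710 ≈ 2529.6 → 2530

N ≈ 2530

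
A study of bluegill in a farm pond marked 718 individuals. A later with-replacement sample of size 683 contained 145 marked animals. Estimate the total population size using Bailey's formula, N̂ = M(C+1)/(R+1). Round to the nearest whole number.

N ≈ 3364

N̂ = 718·(683+1)/(145+1) = 718·684/146 = 491112/146 ≈ 3363.8 → 3364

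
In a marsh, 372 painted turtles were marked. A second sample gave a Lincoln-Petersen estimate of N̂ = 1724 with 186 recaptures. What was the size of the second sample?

C = 862

From N = M·C/R: C = N·R / M = 1724·186 / 372 = 320664 / 372 = 862.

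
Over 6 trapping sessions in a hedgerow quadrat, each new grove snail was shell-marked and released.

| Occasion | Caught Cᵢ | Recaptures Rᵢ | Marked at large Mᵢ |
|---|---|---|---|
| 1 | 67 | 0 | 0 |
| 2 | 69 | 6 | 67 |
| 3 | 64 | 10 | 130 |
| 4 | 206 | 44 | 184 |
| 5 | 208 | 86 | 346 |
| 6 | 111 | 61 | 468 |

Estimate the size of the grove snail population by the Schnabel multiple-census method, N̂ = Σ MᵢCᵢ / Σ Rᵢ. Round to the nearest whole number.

N ≈ 844

Σ MᵢCᵢ = 0·67 + 67·69 + 130·64 + 184·206 + 346·208 + 468·111 = 0 + 4623 + 8320 + 37904 + 71968 + 51948 = 174763
Σ Rᵢ = 0 + 6 + 10 + 44 + 86 + 61 = 207
N̂ = 174763 / 207 ≈ 844.3 → 844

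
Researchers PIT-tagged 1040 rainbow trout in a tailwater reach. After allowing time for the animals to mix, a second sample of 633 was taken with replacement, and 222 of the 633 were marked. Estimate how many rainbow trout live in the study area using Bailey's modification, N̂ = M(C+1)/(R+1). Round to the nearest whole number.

N̂ = 1040·(633+1)/(222+1) = 1040·634/223 = 659360/223 ≈ 2956.8 → 2957

N ≈ 2957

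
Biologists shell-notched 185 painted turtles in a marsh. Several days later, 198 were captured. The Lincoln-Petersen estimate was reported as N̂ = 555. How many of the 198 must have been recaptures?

R = 66

From N = M·C/R: R = M·C / N = 185·198 / 555 = 36630 / 555 = 66.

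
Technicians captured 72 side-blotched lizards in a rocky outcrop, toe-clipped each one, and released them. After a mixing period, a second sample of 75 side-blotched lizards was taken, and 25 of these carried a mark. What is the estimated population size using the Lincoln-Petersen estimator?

N = 216

N = (72 × 75) / 25 = 5400 / 25 = 216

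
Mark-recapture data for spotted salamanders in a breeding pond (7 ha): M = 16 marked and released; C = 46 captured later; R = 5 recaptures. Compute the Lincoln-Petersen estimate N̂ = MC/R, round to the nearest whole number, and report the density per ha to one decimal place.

N̂ = 16·46/5 = 736/5 ≈ 147.2 → 147
Density = N̂ / area = 147 / 7 = 21.0 per ha

density ≈ 21.0 spotted salamanders per ha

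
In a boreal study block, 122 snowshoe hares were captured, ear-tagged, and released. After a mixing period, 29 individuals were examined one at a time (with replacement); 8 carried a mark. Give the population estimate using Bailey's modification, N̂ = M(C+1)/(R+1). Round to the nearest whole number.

N̂ = 122·(29+1)/(8+1) = 122·30/9 = 3660/9 ≈ 406.7 → 407

N ≈ 407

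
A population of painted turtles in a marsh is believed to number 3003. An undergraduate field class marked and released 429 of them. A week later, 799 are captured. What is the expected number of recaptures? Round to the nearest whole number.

The marked fraction of the population is 429/3003, so in a sample of 799 expect C·(M/N) marked.
E[R] = 429 × 799 / 3003 = 342771 / 3003 ≈ 114.1 → 114

expected recaptures ≈ 114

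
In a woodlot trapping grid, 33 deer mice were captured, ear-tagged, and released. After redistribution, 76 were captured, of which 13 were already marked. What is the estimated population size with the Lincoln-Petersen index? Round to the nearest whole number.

N = (33 × 76) / 13 = 2508 / 13 ≈ 192.9 → 193

N ≈ 193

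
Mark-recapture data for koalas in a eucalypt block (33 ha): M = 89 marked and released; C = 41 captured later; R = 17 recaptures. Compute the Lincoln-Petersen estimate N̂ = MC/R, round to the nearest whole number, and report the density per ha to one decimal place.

density ≈ 6.5 koalas per ha

N̂ = 89·41/17 = 3649/17 ≈ 214.6 → 215
Density = N̂ / area = 215 / 33 ≈ 6.52 → 6.5 per ha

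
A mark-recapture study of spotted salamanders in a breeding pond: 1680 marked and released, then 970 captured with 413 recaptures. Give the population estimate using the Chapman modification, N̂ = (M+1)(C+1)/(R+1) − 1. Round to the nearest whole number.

N ≈ 3942

N̂ = (1680+1)(970+1)/(413+1) − 1 = 1681·971/414 − 1
= 1632251/414 − 1 ≈ 3942.6 − 1 ≈ 3941.6 → 3942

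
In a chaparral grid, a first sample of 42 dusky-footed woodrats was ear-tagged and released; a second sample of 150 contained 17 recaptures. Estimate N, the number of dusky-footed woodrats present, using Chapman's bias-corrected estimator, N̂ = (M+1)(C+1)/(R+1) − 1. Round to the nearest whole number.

N̂ = (42+1)(150+1)/(17+1) − 1 = 43·151/18 − 1
= 6493/18 − 1 ≈ 360.7 − 1 ≈ 359.7 → 360

N ≈ 360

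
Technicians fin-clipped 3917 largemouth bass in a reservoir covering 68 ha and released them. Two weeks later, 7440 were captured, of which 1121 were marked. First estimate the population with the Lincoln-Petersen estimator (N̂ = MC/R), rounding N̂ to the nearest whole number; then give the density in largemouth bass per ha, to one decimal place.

density ≈ 382.3 largemouth bass per ha

N̂ = 3917·7440/1121 = 29142480/1121 ≈ 25996.9 → 25997
Density = N̂ / area = 25997 / 68 ≈ 382.31 → 382.3 per ha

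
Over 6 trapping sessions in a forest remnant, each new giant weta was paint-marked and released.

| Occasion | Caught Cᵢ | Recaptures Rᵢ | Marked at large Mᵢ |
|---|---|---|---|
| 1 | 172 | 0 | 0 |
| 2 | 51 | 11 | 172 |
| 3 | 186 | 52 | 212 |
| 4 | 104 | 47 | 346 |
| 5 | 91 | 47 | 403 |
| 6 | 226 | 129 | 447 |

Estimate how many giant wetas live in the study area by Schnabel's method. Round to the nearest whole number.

Σ MᵢCᵢ = 0·172 + 172·51 + 212·186 + 346·104 + 403·91 + 447·226 = 0 + 8772 + 39432 + 35984 + 36673 + 101022 = 221883
Σ Rᵢ = 0 + 11 + 52 + 47 + 47 + 129 = 286
N̂ = 221883 / 286 ≈ 775.8 → 776

N ≈ 776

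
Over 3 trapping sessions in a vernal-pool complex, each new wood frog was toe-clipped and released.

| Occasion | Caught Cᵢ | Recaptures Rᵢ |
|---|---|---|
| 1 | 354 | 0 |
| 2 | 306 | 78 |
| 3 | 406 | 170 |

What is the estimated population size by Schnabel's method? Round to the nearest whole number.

Marked at large before each occasion: Mᵢ = Σⱼ<ᵢ (Cⱼ − Rⱼ) → M1=0, M2=354, M3=582
Σ MᵢCᵢ = 0·354 + 354·306 + 582·406 = 0 + 108324 + 236292 = 344616
Σ Rᵢ = 0 + 78 + 170 = 248
N̂ = 344616 / 248 ≈ 1389.6 → 1390

N ≈ 1390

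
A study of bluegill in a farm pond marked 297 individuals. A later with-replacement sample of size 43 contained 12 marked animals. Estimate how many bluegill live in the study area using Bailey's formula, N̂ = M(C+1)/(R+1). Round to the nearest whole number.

N ≈ 1005

N̂ = 297·(43+1)/(12+1) = 297·44/13 = 13068/13 ≈ 1005.2 → 1005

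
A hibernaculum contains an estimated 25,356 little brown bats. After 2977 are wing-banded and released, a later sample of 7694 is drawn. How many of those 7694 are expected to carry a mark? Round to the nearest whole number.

Expected recaptures E[R] = M·C / N.
E[R] = 2977 × 7694 / 25356 = 22905038 / 25356 ≈ 903.3 → 903

expected recaptures ≈ 903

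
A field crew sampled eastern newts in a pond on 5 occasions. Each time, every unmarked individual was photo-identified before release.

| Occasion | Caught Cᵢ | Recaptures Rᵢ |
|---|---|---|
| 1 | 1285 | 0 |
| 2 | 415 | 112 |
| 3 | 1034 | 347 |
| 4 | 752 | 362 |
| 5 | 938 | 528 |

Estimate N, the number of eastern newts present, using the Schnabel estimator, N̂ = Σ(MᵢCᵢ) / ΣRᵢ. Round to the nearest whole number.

N ≈ 4734

Marked at large before each occasion: Mᵢ = Σⱼ<ᵢ (Cⱼ − Rⱼ) → M1=0, M2=1285, M3=1588, M4=2275, M5=2665
Σ MᵢCᵢ = 0·1285 + 1285·415 + 1588·1034 + 2275·752 + 2665·938 = 0 + 533275 + 1641992 + 1710800 + 2499770 = 6385837
Σ Rᵢ = 0 + 112 + 347 + 362 + 528 = 1349
N̂ = 6385837 / 1349 ≈ 4733.8 → 4734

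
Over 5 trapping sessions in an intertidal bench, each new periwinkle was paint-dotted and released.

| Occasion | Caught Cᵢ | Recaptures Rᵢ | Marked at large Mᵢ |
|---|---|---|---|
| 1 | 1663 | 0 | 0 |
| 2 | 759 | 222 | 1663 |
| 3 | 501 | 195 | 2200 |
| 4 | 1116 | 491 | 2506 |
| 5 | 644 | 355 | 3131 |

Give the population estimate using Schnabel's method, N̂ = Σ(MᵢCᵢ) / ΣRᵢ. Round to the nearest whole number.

Σ MᵢCᵢ = 0·1663 + 1663·759 + 2200·501 + 2506·1116 + 3131·644 = 0 + 1262217 + 1102200 + 2796696 + 2016364 = 7177477
Σ Rᵢ = 0 + 222 + 195 + 491 + 355 = 1263
N̂ = 7177477 / 1263 ≈ 5682.9 → 5683

N ≈ 5683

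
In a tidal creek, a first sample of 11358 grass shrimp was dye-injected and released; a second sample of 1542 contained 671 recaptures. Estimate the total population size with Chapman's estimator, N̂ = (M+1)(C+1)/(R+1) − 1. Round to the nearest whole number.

N ≈ 26,081

N̂ = (11358+1)(1542+1)/(671+1) − 1 = 11359·1543/672 − 1
= 17526937/672 − 1 ≈ 26081.8 − 1 ≈ 26080.8 → 26081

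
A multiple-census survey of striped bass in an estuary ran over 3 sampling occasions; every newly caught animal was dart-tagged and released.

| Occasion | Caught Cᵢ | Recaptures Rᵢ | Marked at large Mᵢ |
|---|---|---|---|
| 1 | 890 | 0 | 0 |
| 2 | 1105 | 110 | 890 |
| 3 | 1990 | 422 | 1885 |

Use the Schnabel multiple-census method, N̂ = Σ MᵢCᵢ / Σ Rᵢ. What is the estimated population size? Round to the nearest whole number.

N ≈ 8900

Σ MᵢCᵢ = 0·890 + 890·1105 + 1885·1990 = 0 + 983450 + 3751150 = 4734600
Σ Rᵢ = 0 + 110 + 422 = 532
N̂ = 4734600 / 532 ≈ 8899.6 → 8900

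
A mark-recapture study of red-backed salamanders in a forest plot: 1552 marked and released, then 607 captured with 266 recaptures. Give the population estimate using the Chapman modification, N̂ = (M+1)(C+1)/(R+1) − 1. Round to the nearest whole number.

N ≈ 3535

N̂ = (1552+1)(607+1)/(266+1) − 1 = 1553·608/267 − 1
= 944224/267 − 1 ≈ 3536.4 − 1 ≈ 3535.4 → 3535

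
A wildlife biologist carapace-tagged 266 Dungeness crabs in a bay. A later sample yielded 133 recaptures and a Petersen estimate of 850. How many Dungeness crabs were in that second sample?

C = 425

From N = M·C/R: C = N·R / M = 850·133 / 266 = 113050 / 266 = 425.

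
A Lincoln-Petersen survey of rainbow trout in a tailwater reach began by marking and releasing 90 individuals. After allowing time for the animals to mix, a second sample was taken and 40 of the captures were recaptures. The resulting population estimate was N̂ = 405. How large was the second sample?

C = 180

From N = M·C/R: C = N·R / M = 405·40 / 90 = 16200 / 90 = 180.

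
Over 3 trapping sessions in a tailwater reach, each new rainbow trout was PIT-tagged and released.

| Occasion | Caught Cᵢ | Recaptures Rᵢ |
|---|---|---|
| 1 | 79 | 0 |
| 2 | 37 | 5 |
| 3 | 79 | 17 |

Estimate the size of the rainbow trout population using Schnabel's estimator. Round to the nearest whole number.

Marked at large before each occasion: Mᵢ = Σⱼ<ᵢ (Cⱼ − Rⱼ) → M1=0, M2=79, M3=111
Σ MᵢCᵢ = 0·79 + 79·37 + 111·79 = 0 + 2923 + 8769 = 11692
Σ Rᵢ = 0 + 5 + 17 = 22
N̂ = 11692 / 22 ≈ 531.45 → 531

N ≈ 531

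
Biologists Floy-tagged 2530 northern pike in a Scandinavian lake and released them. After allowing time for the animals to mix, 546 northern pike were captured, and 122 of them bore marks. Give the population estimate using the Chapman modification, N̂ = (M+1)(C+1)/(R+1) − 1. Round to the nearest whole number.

N ≈ 11,255

N̂ = (2530+1)(546+1)/(122+1) − 1 = 2531·547/123 − 1
= 1384457/123 − 1 ≈ 11255.7 − 1 ≈ 11254.7 → 11255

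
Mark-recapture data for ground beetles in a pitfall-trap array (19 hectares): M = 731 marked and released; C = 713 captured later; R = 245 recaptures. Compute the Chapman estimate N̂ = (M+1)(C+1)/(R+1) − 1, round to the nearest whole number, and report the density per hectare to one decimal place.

density ≈ 111.8 ground beetles per hectare

N̂ = 732·714/246 − 1 = 522648/246 − 1 ≈ 2123.6 → 2124
Density = N̂ / area = 2124 / 19 ≈ 111.79 → 111.8 per hectare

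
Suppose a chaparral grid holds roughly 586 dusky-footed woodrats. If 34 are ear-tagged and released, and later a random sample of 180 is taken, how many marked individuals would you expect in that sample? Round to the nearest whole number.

expected recaptures ≈ 10

The marked fraction of the population is 34/586, so in a sample of 180 expect C·(M/N) marked.
E[R] = 34 × 180 / 586 = 6120 / 586 ≈ 10.4 → 10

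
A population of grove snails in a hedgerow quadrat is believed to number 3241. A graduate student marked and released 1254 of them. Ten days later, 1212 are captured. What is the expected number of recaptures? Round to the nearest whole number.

expected recaptures ≈ 469

The marked fraction of the population is 1254/3241, so in a sample of 1212 expect C·(M/N) marked.
E[R] = 1254 × 1212 / 3241 = 1519848 / 3241 ≈ 468.9 → 469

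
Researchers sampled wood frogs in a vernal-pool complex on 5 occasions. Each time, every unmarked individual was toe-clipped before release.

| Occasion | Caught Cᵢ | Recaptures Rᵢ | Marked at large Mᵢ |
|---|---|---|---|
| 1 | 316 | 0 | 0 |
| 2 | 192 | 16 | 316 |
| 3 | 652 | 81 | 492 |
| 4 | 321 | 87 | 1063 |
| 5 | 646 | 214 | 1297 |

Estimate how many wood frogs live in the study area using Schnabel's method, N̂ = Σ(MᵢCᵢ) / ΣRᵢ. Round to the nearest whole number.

Σ MᵢCᵢ = 0·316 + 316·192 + 492·652 + 1063·321 + 1297·646 = 0 + 60672 + 320784 + 341223 + 837862 = 1560541
Σ Rᵢ = 0 + 16 + 81 + 87 + 214 = 398
N̂ = 1560541 / 398 ≈ 3921.0 → 3921

N ≈ 3921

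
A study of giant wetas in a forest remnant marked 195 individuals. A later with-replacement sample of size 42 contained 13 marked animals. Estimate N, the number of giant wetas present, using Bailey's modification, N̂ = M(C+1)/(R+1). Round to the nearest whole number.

N̂ = 195·(42+1)/(13+1) = 195·43/14 = 8385/14 ≈ 598.9 → 599

N ≈ 599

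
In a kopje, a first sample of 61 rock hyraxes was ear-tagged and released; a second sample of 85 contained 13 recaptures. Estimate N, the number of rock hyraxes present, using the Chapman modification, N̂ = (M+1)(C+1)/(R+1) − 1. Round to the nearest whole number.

N ≈ 380

N̂ = (61+1)(85+1)/(13+1) − 1 = 62·86/14 − 1
= 5332/14 − 1 ≈ 380.9 − 1 ≈ 379.9 → 380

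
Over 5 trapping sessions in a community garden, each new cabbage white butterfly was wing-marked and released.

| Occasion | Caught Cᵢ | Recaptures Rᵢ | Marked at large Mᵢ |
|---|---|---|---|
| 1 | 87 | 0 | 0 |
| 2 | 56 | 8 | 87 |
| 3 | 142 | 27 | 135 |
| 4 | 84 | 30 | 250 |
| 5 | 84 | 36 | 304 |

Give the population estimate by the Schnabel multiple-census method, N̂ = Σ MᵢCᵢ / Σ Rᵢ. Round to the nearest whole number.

N ≈ 699

Σ MᵢCᵢ = 0·87 + 87·56 + 135·142 + 250·84 + 304·84 = 0 + 4872 + 19170 + 21000 + 25536 = 70578
Σ Rᵢ = 0 + 8 + 27 + 30 + 36 = 101
N̂ = 70578 / 101 ≈ 698.8 → 699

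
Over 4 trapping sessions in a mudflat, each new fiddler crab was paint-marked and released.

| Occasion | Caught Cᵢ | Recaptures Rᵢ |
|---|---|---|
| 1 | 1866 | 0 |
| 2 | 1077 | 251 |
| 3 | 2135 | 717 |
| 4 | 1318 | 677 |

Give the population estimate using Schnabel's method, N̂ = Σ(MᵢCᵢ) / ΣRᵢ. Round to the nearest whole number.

N ≈ 8009

Marked at large before each occasion: Mᵢ = Σⱼ<ᵢ (Cⱼ − Rⱼ) → M1=0, M2=1866, M3=2692, M4=4110
Σ MᵢCᵢ = 0·1866 + 1866·1077 + 2692·2135 + 4110·1318 = 0 + 2009682 + 5747420 + 5416980 = 13174082
Σ Rᵢ = 0 + 251 + 717 + 677 = 1645
N̂ = 13174082 / 1645 ≈ 8008.6 → 8009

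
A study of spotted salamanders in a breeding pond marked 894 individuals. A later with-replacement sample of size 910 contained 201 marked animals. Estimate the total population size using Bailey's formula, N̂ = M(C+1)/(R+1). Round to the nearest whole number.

N̂ = 894·(910+1)/(201+1) = 894·911/202 = 814434/202 ≈ 4031.9 → 4032

N ≈ 4032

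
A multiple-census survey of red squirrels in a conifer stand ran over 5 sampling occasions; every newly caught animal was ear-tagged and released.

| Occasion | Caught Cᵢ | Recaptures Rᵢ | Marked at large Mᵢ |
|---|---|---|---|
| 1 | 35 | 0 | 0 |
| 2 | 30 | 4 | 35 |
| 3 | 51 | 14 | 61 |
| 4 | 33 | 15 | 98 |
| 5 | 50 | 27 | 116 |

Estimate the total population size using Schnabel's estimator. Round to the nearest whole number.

Σ MᵢCᵢ = 0·35 + 35·30 + 61·51 + 98·33 + 116·50 = 0 + 1050 + 3111 + 3234 + 5800 = 13195
Σ Rᵢ = 0 + 4 + 14 + 15 + 27 = 60
N̂ = 13195 / 60 ≈ 219.9 → 220

N ≈ 220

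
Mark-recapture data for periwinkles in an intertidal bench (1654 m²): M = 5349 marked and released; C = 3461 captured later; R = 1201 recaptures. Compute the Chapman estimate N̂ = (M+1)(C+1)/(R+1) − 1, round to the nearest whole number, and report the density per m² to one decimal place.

density ≈ 9.3 periwinkles per m²

N̂ = 5350·3462/1202 − 1 = 18521700/1202 − 1 ≈ 15408.1 → 15408
Density = N̂ / area = 15408 / 1654 ≈ 9.32 → 9.3 per m²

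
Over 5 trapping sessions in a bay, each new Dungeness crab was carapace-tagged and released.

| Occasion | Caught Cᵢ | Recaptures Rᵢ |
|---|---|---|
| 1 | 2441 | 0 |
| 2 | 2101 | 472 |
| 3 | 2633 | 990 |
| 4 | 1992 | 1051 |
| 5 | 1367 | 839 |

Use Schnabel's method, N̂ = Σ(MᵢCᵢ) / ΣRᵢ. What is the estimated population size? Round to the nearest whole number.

N ≈ 10,836

Marked at large before each occasion: Mᵢ = Σⱼ<ᵢ (Cⱼ − Rⱼ) → M1=0, M2=2441, M3=4070, M4=5713, M5=6654
Σ MᵢCᵢ = 0·2441 + 2441·2101 + 4070·2633 + 5713·1992 + 6654·1367 = 0 + 5128541 + 10716310 + 11380296 + 9096018 = 36321165
Σ Rᵢ = 0 + 472 + 990 + 1051 + 839 = 3352
N̂ = 36321165 / 3352 ≈ 10835.7 → 10836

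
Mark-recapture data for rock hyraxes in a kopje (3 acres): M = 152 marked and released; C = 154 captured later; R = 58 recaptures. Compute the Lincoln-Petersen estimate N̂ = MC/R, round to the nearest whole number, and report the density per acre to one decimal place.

N̂ = 152·154/58 = 23408/58 ≈ 403.6 → 404
Density = N̂ / area = 404 / 3 ≈ 134.67 → 134.7 per acre

density ≈ 134.7 rock hyraxes per acre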